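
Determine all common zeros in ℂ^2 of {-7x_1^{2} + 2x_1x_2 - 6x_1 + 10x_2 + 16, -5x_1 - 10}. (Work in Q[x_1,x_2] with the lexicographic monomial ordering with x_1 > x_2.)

{(-2, 0)}

Compute a lex Gröbner basis by Buchberger's algorithm.
f_1 = -7x_1^{2} + 2x_1x_2 - 6x_1 + 10x_2 + 16, LT = x_1^{2}.
f_2 = -5x_1 - 10, LT = x_1.

S(f_1,f_2): lcm = x_1^{2}. S = -\tfrac{2}{7}x_1x_2 - \tfrac{8}{7}x_1 - \tfrac{10}{7}x_2 - \tfrac{16}{7}.
  reduce S modulo (f_1, f_2):
  remainder -\tfrac{6}{7}x_2 ≠ 0; add h_3 = -\tfrac{6}{7}x_2 to the basis.

The other S-polynomials (S(f_1,h_3), S(f_2,h_3)) all reduce to 0 modulo the current basis, so we have a Gröbner basis.
Inter-reduce: drop elements whose leading term is divisible by another's, tail-reduce, and make monic.
Reduced Gröbner basis: {x_1 + 2, x_2}.

Since the basis is lex-ordered, x_2 is univariate in x_2. Its roots are {0}. Back-substituting each root into the other basis elements fixes the other coordinates.
  x_2 = 0: the earlier basis element becomes x_1 + 2 = 0, giving x_1 = -2 — point (-2, 0).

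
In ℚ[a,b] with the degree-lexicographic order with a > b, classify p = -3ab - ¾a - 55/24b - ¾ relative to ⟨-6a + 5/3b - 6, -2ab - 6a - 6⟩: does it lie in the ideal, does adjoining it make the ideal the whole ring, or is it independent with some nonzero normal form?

First compute the reduced Gröbner basis of I by Buchberger's algorithm.
f_1 = -6a + 5/3b - 6, LT = a.
f_2 = -2ab - 6a - 6, LT = ab.

S(f_1,f_2): lcm = ab. S = -5/18b² - 3a + b - 3.
  reduce S modulo (f_1, f_2):
  remainder -5/18b² + ⅙b ≠ 0; add h_3 = -5/18b² + ⅙b to the basis.

The other S-polynomials (S(f_1,h_3), S(f_2,h_3)) all reduce to 0 modulo the current basis, so we have a Gröbner basis.
Inter-reduce: drop elements whose leading term is divisible by another's, tail-reduce, and make monic.
Reduced Gröbner basis: {b² - ⅗b, a - 5/18b + 1}.
Label its elements g_1 = b² - ⅗b, g_2 = a - 5/18b + 1.

Reduce p = -3ab - ¾a - 55/24b - ¾ modulo G:
  leading term ab: subtract (-3b)·g_2 from -3ab - ¾a - 55/24b - ¾ → -⅚b² - ¾a + 17/24b - ¾
  leading term b²: subtract (-⅚)·g_1 from -⅚b² - ¾a + 17/24b - ¾ → -¾a + 5/24b - ¾
  leading term a: subtract (-¾)·g_2 from -¾a + 5/24b - ¾ → 0
  normal form = 0.
Since the normal form is 0, p ∈ I.

-3ab - ¾a - 55/24b - ¾ lies in I (it reduces to 0).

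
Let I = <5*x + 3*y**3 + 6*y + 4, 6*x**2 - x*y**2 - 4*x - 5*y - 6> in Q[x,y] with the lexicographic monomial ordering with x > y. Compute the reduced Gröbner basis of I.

f_1 = 5*x + 3*y**3 + 6*y + 4, LT = x.
f_2 = 6*x**2 - x*y**2 - 4*x - 5*y - 6, LT = x**2.

S(f_1,f_2): lcm = x**2. S = 3/5*x*y**3 + 1/6*x*y**2 + 6/5*x*y + 22/15*x + 5/6*y + 1.
  leading term x*y**3: subtract (3/25*y**3)·f_1 from 3/5*x*y**3 + 1/6*x*y**2 + 6/5*x*y + 22/15*x + 5/6*y + 1 → 1/6*x*y**2 + 6/5*x*y + 22/15*x - 9/25*y**6 - 18/25*y**4 - 12/25*y**3 + 5/6*y + 1
  leading term x*y**2: subtract (1/30*y**2)·f_1 from 1/6*x*y**2 + 6/5*x*y + 22/15*x - 9/25*y**6 - 18/25*y**4 - 12/25*y**3 + 5/6*y + 1 → 6/5*x*y + 22/15*x - 9/25*y**6 - 1/10*y**5 - 18/25*y**4 - 17/25*y**3 - 2/15*y**2 + 5/6*y + 1
  leading term x*y: subtract (6/25*y)·f_1 from 6/5*x*y + 22/15*x - 9/25*y**6 - 1/10*y**5 - 18/25*y**4 - 17/25*y**3 - 2/15*y**2 + 5/6*y + 1 → 22/15*x - 9/25*y**6 - 1/10*y**5 - 36/25*y**4 - 17/25*y**3 - 118/75*y**2 - 19/150*y + 1
  leading term x: subtract (22/75)·f_1 from 22/15*x - 9/25*y**6 - 1/10*y**5 - 36/25*y**4 - 17/25*y**3 - 118/75*y**2 - 19/150*y + 1 → -9/25*y**6 - 1/10*y**5 - 36/25*y**4 - 39/25*y**3 - 118/75*y**2 - 283/150*y - 13/75
  leading term y**6: no divisor's leading term divides it; move -9/25*y**6 to the remainder.
  leading term y**5: no divisor's leading term divides it; move -1/10*y**5 to the remainder.
  leading term y**4: no divisor's leading term divides it; move -36/25*y**4 to the remainder.
  leading term y**3: no divisor's leading term divides it; move -39/25*y**3 to the remainder.
  leading term y**2: no divisor's leading term divides it; move -118/75*y**2 to the remainder.
  leading term y: no divisor's leading term divides it; move -283/150*y to the remainder.
  leading term 1: no divisor's leading term divides it; move -13/75 to the remainder.
  remainder -9/25*y**6 - 1/10*y**5 - 36/25*y**4 - 39/25*y**3 - 118/75*y**2 - 283/150*y - 13/75 ≠ 0; add g_3 = -9/25*y**6 - 1/10*y**5 - 36/25*y**4 - 39/25*y**3 - 118/75*y**2 - 283/150*y - 13/75 to the basis.

The other S-polynomials (S(f_1,g_3), S(f_2,g_3)) all reduce to 0 modulo the current basis, so we have a Gröbner basis.
Inter-reduce: drop elements whose leading term is divisible by another's, tail-reduce, and make monic.

G = {x + 3/5*y**3 + 6/5*y + 4/5, y**6 + 5/18*y**5 + 4*y**4 + 13/3*y**3 + 118/27*y**2 + 283/54*y + 13/27}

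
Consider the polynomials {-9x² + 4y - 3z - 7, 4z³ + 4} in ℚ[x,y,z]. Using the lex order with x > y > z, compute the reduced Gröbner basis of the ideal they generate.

f_1 = -9x² + 4y - 3z - 7, LT = x².
f_2 = 4z³ + 4, LT = z³.

S(f_1,f_2): leading monomials are coprime, so the S-polynomial reduces to 0 (Buchberger's first criterion).
Every S-polynomial of the final basis reduces to 0, so we have a Gröbner basis.

G = {x² - 4/9y + ⅓z + 7/9, z³ + 1}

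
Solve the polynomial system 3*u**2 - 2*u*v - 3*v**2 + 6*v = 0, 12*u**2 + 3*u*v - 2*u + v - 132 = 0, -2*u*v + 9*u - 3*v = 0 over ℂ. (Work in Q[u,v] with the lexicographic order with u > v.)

{(3, 3)}

Compute a lex Gröbner basis by Buchberger's algorithm.
f_1 = 3*u**2 - 2*u*v - 3*v**2 + 6*v, LT = u**2.
f_2 = 12*u**2 + 3*u*v - 2*u + v - 132, LT = u**2.
f_3 = -2*u*v + 9*u - 3*v, LT = u*v.

S(f_1,f_2): lcm = u**2. S = -11/12*u*v + 1/6*u - v**2 + 23/12*v + 11.
  leading term u*v: subtract (11/24)·f_3 from -11/12*u*v + 1/6*u - v**2 + 23/12*v + 11 → -95/24*u - v**2 + 79/24*v + 11
  leading term u: no divisor's leading term divides it; move -95/24*u to the remainder.
  leading term v**2: no divisor's leading term divides it; move -v**2 to the remainder.
  leading term v: no divisor's leading term divides it; move 79/24*v to the remainder.
  leading term 1: no divisor's leading term divides it; move 11 to the remainder.
  remainder -95/24*u - v**2 + 79/24*v + 11 ≠ 0; add h_4 = -95/24*u - v**2 + 79/24*v + 11 to the basis.

S(f_1,f_3): lcm = u**2*v. S = 9/2*u**2 - 2/3*u*v**2 - 3/2*u*v - v**3 + 2*v**2.
  leading term u**2: subtract (3/2)·f_1 from 9/2*u**2 - 2/3*u*v**2 - 3/2*u*v - v**3 + 2*v**2 → -2/3*u*v**2 + 3/2*u*v - v**3 + 13/2*v**2 - 9*v
  leading term u*v**2: subtract (1/3*v)·f_3 from -2/3*u*v**2 + 3/2*u*v - v**3 + 13/2*v**2 - 9*v → -3/2*u*v - v**3 + 15/2*v**2 - 9*v
  leading term u*v: subtract (3/4)·f_3 from -3/2*u*v - v**3 + 15/2*v**2 - 9*v → -27/4*u - v**3 + 15/2*v**2 - 27/4*v
  leading term u: subtract (162/95)·h_4 from -27/4*u - v**3 + 15/2*v**2 - 27/4*v → -v**3 + 1749/190*v**2 - 2349/190*v - 1782/95
  leading term v**3: no divisor's leading term divides it; move -v**3 to the remainder.
  leading term v**2: no divisor's leading term divides it; move 1749/190*v**2 to the remainder.
  leading term v: no divisor's leading term divides it; move -2349/190*v to the remainder.
  leading term 1: no divisor's leading term divides it; move -1782/95 to the remainder.
  remainder -v**3 + 1749/190*v**2 - 2349/190*v - 1782/95 ≠ 0; add h_5 = -v**3 + 1749/190*v**2 - 2349/190*v - 1782/95 to the basis.

S(f_2,f_3): lcm = u**2*v. S = 9/2*u**2 + 1/4*u*v**2 - 5/3*u*v + 1/12*v**2 - 11*v.
  leading term u**2: subtract (3/2)·f_1 from 9/2*u**2 + 1/4*u*v**2 - 5/3*u*v + 1/12*v**2 - 11*v → 1/4*u*v**2 + 4/3*u*v + 55/12*v**2 - 20*v
  leading term u*v**2: subtract (-1/8*v)·f_3 from 1/4*u*v**2 + 4/3*u*v + 55/12*v**2 - 20*v → 59/24*u*v + 101/24*v**2 - 20*v
  leading term u*v: subtract (-59/48)·f_3 from 59/24*u*v + 101/24*v**2 - 20*v → 177/16*u + 101/24*v**2 - 379/16*v
  leading term u: subtract (-531/190)·h_4 from 177/16*u + 101/24*v**2 - 379/16*v → 3223/2280*v**2 - 11011/760*v + 5841/190
  leading term v**2: no divisor's leading term divides it; move 3223/2280*v**2 to the remainder.
  leading term v: no divisor's leading term divides it; move -11011/760*v to the remainder.
  leading term 1: no divisor's leading term divides it; move 5841/190 to the remainder.
  remainder 3223/2280*v**2 - 11011/760*v + 5841/190 ≠ 0; add h_6 = 3223/2280*v**2 - 11011/760*v + 5841/190 to the basis.

S(f_1,h_4): lcm = u**2. S = -24/95*u*v**2 + 47/285*u*v + 264/95*u - v**2 + 2*v.
  leading term u*v**2: subtract (12/95*v)·f_3 from -24/95*u*v**2 + 47/285*u*v + 264/95*u - v**2 + 2*v → -277/285*u*v + 264/95*u - 59/95*v**2 + 2*v
  leading term u*v: subtract (277/570)·f_3 from -277/285*u*v + 264/95*u - 59/95*v**2 + 2*v → -303/190*u - 59/95*v**2 + 657/190*v
  leading term u: subtract (3636/9025)·h_4 from -303/190*u - 59/95*v**2 + 657/190*v → -1969/9025*v**2 + 19239/9025*v - 39996/9025
  leading term v**2: subtract (-4296/27835)·h_6 from -1969/9025*v**2 + 19239/9025*v - 39996/9025 → -2904/27835*v + 8712/27835
  leading term v: no divisor's leading term divides it; move -2904/27835*v to the remainder.
  leading term 1: no divisor's leading term divides it; move 8712/27835 to the remainder.
  remainder -2904/27835*v + 8712/27835 ≠ 0; add h_7 = -2904/27835*v + 8712/27835 to the basis.

The other S-polynomials (S(f_2,h_4), S(f_3,h_4), S(f_1,h_5), S(f_2,h_5), S(f_3,h_5), S(h_4,h_5), S(f_1,h_6), S(f_2,h_6), S(f_3,h_6), S(h_4,h_6), S(h_5,h_6), S(f_1,h_7), S(f_2,h_7), S(f_3,h_7), S(h_4,h_7), S(h_5,h_7), S(h_6,h_7)) all reduce to 0 modulo the current basis, so we have a Gröbner basis.
Inter-reduce: drop elements whose leading term is divisible by another's, tail-reduce, and make monic.
Reduced Gröbner basis: {u - 3, v - 3}.

Since the basis is lex-ordered, v - 3 is univariate in v. Its roots are {3}. Back-substituting each root into the other basis elements fixes the other coordinates.
  v = 3: the earlier basis element becomes u - 3 = 0, giving u = 3 — point (3, 3).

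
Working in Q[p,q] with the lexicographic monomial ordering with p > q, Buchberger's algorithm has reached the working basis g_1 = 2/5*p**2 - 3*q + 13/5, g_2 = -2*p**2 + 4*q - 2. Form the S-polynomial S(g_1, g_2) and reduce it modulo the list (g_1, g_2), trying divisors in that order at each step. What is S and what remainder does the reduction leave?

S(g_1, g_2) = -11/2*q + 11/2; remainder on division = -11/2*q + 11/2.

lcm(LM(g_1), LM(g_2)) = p**2.
S = (lcm/LT(g_1))·g_1 − (lcm/LT(g_2))·g_2 = -11/2*q + 11/2.
Reduce S modulo (g_1, g_2) in that order:
  leading term q: no divisor's leading term divides it; move -11/2*q to the remainder.
  leading term 1: no divisor's leading term divides it; move 11/2 to the remainder.
The remainder -11/2*q + 11/2 is nonzero, so it would be added as the next basis element.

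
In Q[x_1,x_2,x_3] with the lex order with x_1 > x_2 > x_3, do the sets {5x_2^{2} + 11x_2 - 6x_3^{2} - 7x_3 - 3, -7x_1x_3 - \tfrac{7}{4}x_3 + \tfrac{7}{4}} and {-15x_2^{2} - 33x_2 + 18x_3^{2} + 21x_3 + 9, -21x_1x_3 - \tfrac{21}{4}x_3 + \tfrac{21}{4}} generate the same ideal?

Yes, the ideals are equal.

For a fixed monomial order, each ideal has a unique reduced Gröbner basis; comparing bases decides equality.
Buchberger on the first generating set:
f_1 = 5x_2^{2} + 11x_2 - 6x_3^{2} - 7x_3 - 3, LT = x_2^{2}.
f_2 = -7x_1x_3 - \tfrac{7}{4}x_3 + \tfrac{7}{4}, LT = x_1x_3.

S(f_1,f_2): leading monomials are coprime, so the S-polynomial reduces to 0 (Buchberger's first criterion).
Every S-polynomial of the final basis reduces to 0, so we have a Gröbner basis.
Inter-reduce: drop elements whose leading term is divisible by another's, tail-reduce, and make monic.
Reduced Gröbner basis: {x_1x_3 + \tfrac{1}{4}x_3 - \tfrac{1}{4}, x_2^{2} + \tfrac{11}{5}x_2 - \tfrac{6}{5}x_3^{2} - \tfrac{7}{5}x_3 - \tfrac{3}{5}}.

Buchberger on the second generating set:
h_1 = -15x_2^{2} - 33x_2 + 18x_3^{2} + 21x_3 + 9, LT = x_2^{2}.
h_2 = -21x_1x_3 - \tfrac{21}{4}x_3 + \tfrac{21}{4}, LT = x_1x_3.

S(h_1,h_2): leading monomials are coprime, so the S-polynomial reduces to 0 (Buchberger's first criterion).
Every S-polynomial of the final basis reduces to 0, so we have a Gröbner basis.
Inter-reduce: drop elements whose leading term is divisible by another's, tail-reduce, and make monic.
Reduced Gröbner basis: {x_1x_3 + \tfrac{1}{4}x_3 - \tfrac{1}{4}, x_2^{2} + \tfrac{11}{5}x_2 - \tfrac{6}{5}x_3^{2} - \tfrac{7}{5}x_3 - \tfrac{3}{5}}.

These coincide, so the ideals are equal.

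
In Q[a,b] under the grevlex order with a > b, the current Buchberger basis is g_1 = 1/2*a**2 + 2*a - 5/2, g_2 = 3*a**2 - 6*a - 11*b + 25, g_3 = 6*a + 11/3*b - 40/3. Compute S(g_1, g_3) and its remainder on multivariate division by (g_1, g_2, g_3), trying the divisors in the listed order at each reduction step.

S(g_1, g_3) = -11/18*a*b + 56/9*a - 5; remainder on division = 121/324*b**2 - 418/81*b + 715/81.

lcm(LM(g_1), LM(g_3)) = a**2.
S = (lcm/LT(g_1))·g_1 − (lcm/LT(g_3))·g_3 = -11/18*a*b + 56/9*a - 5.
Reduce S modulo (g_1, g_2, g_3) in that order:
  leading term a*b: subtract (-11/108*b)·g_3 from -11/18*a*b + 56/9*a - 5 → 121/324*b**2 + 56/9*a - 110/81*b - 5
  leading term b**2: no divisor's leading term divides it; move 121/324*b**2 to the remainder.
  leading term a: subtract (28/27)·g_3 from 56/9*a - 110/81*b - 5 → -418/81*b + 715/81
  leading term b: no divisor's leading term divides it; move -418/81*b to the remainder.
  leading term 1: no divisor's leading term divides it; move 715/81 to the remainder.
The remainder 121/324*b**2 - 418/81*b + 715/81 is nonzero, so it would be added as the next basis element.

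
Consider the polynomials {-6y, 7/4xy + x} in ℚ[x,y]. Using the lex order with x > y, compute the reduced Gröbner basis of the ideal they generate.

G = {x, y}

f_1 = -6y, LT = y.
f_2 = 7/4xy + x, LT = xy.

S(f_1,f_2): lcm = xy. S = -4/7x.
  leading term x: no divisor's leading term divides it; move -4/7x to the remainder.
  remainder -4/7x ≠ 0; add g_3 = -4/7x to the basis.

The other S-polynomials (S(f_1,g_3), S(f_2,g_3)) all reduce to 0 modulo the current basis, so we have a Gröbner basis.
Inter-reduce: drop elements whose leading term is divisible by another's, tail-reduce, and make monic.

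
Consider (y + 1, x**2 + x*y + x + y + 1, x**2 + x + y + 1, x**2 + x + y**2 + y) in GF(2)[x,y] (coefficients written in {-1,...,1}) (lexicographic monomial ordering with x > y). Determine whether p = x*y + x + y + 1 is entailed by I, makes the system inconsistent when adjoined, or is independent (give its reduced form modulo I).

First compute the reduced Gröbner basis of I by Buchberger's algorithm.
f_1 = y + 1, LT = y.
f_2 = x**2 + x*y + x + y + 1, LT = x**2.
f_3 = x**2 + x + y + 1, LT = x**2.
f_4 = x**2 + x + y**2 + y, LT = x**2.

S(f_2,f_3): lcm = x**2. S = x*y.
  leading term x*y: subtract (x)·f_1 from x*y → x
  leading term x: no divisor's leading term divides it; move x to the remainder.
  remainder x ≠ 0; add h_5 = x to the basis.

The other S-polynomials (S(f_1,f_2), S(f_1,f_3), S(f_1,f_4), S(f_2,f_4), S(f_3,f_4), S(f_1,h_5), S(f_2,h_5), S(f_3,h_5), S(f_4,h_5)) all reduce to 0 modulo the current basis, so we have a Gröbner basis.
Inter-reduce: drop elements whose leading term is divisible by another's, tail-reduce, and make monic.
Reduced Gröbner basis: {x, y + 1}.
Label its elements g_1 = x, g_2 = y + 1.

Reduce p = x*y + x + y + 1 modulo G:
  leading term x*y: subtract (y)·g_1 from x*y + x + y + 1 → x + y + 1
  leading term x: subtract (1)·g_1 from x + y + 1 → y + 1
  leading term y: subtract (1)·g_2 from y + 1 → 0
  normal form = 0.
Since the normal form is 0, p ∈ I.

x*y + x + y + 1 lies in I (it reduces to 0).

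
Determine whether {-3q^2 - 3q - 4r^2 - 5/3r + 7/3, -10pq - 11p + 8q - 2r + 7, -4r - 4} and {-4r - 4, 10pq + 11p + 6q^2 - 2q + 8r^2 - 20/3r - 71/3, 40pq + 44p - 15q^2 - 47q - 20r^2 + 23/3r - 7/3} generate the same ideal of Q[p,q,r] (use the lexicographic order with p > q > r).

No, the ideals differ.

Two ideals are equal iff their reduced Gröbner bases coincide (the reduced basis is unique for a fixed ordering).
Buchberger on the first generating set:
f_1 = -3q^2 - 3q - 4r^2 - 5/3r + 7/3, LT = q^2.
f_2 = -10pq - 11p + 8q - 2r + 7, LT = pq.
f_3 = -4r - 4, LT = r.

S(f_1,f_2): lcm = pq^2. S = -1/10pq + 4/3pr^2 + 5/9pr - 7/9p + 4/5q^2 - 1/5qr + 7/10q.
  reduce S modulo (f_1, f_2, f_3):
  remainder 11/100p + 1/50q - 9/100 ≠ 0; add g_4 = 11/100p + 1/50q - 9/100 to the basis.

The other S-polynomials (S(f_1,f_3), S(f_2,f_3), S(f_1,g_4), S(f_2,g_4), S(f_3,g_4)) all reduce to 0 modulo the current basis, so we have a Gröbner basis.
Inter-reduce: drop elements whose leading term is divisible by another's, tail-reduce, and make monic.
Reduced Gröbner basis: {p + 2/11q - 9/11, q^2 + q, r + 1}.

Buchberger on the second generating set:
h_1 = -4r - 4, LT = r.
h_2 = 10pq + 11p + 6q^2 - 2q + 8r^2 - 20/3r - 71/3, LT = pq.
h_3 = 40pq + 44p - 15q^2 - 47q - 20r^2 + 23/3r - 7/3, LT = pq.

S(h_2,h_3): lcm = pq. S = 39/40q^2 + 39/40q + 13/10r^2 - 103/120r - 277/120.
  reduce S modulo (h_1, h_2, h_3):
  remainder 39/40q^2 + 39/40q - 3/20 ≠ 0; add k_4 = 39/40q^2 + 39/40q - 3/20 to the basis.

S(h_2,k_4): lcm = pq^2. S = 1/10pq + 2/13p + 3/5q^3 - 1/5q^2 + 4/5qr^2 - 2/3qr - 71/30q.
  reduce S modulo (h_1, h_2, h_3, k_4):
  remainder 57/1300p + 47/650q - 11/260 ≠ 0; add k_5 = 57/1300p + 47/650q - 11/260 to the basis.

The other S-polynomials (S(h_1,h_2), S(h_1,h_3), S(h_1,k_4), S(h_3,k_4), S(h_1,k_5), S(h_2,k_5), S(h_3,k_5), S(k_4,k_5)) all reduce to 0 modulo the current basis, so we have a Gröbner basis.
Inter-reduce: drop elements whose leading term is divisible by another's, tail-reduce, and make monic.
Reduced Gröbner basis: {p + 94/57q - 55/57, q^2 + q - 2/13, r + 1}.

Since the reduced bases disagree, the two ideals are not the same.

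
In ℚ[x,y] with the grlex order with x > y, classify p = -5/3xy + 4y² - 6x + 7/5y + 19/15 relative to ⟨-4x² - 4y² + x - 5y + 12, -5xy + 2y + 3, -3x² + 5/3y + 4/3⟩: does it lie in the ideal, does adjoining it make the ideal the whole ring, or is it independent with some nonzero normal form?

First compute the reduced Gröbner basis of I by Buchberger's algorithm.
f_1 = -4x² - 4y² + x - 5y + 12, LT = x².
f_2 = -5xy + 2y + 3, LT = xy.
f_3 = -3x² + 5/3y + 4/3, LT = x².

S(f_1,f_2): lcm = x²y. S = y³ + 3/20xy + 5/4y² + ⅗x - 3y.
  leading term y³: no divisor's leading term divides it; move y³ to the remainder.
  leading term xy: subtract (-3/100)·f_2 from 3/20xy + 5/4y² + ⅗x - 3y → 5/4y² + ⅗x - 147/50y + 9/100
  leading term y²: no divisor's leading term divides it; move 5/4y² to the remainder.
  leading term x: no divisor's leading term divides it; move ⅗x to the remainder.
  leading term y: no divisor's leading term divides it; move -147/50y to the remainder.
  leading term 1: no divisor's leading term divides it; move 9/100 to the remainder.
  remainder y³ + 5/4y² + ⅗x - 147/50y + 9/100 ≠ 0; add h_4 = y³ + 5/4y² + ⅗x - 147/50y + 9/100 to the basis.

S(f_1,f_3): lcm = x². S = y² - ¼x + 65/36y - 23/9.
  leading term y²: no divisor's leading term divides it; move y² to the remainder.
  leading term x: no divisor's leading term divides it; move -¼x to the remainder.
  leading term y: no divisor's leading term divides it; move 65/36y to the remainder.
  leading term 1: no divisor's leading term divides it; move -23/9 to the remainder.
  remainder y² - ¼x + 65/36y - 23/9 ≠ 0; add h_5 = y² - ¼x + 65/36y - 23/9 to the basis.

S(f_2,f_3): lcm = x²y. S = -⅖xy + 5/9y² - ⅗x + 4/9y.
  leading term xy: subtract (2/25)·f_2 from -⅖xy + 5/9y² - ⅗x + 4/9y → 5/9y² - ⅗x + 64/225y - 6/25
  leading term y²: subtract (5/9)·h_5 from 5/9y² - ⅗x + 64/225y - 6/25 → -83/180x - 5821/8100y + 2389/2025
  leading term x: no divisor's leading term divides it; move -83/180x to the remainder.
  leading term y: no divisor's leading term divides it; move -5821/8100y to the remainder.
  leading term 1: no divisor's leading term divides it; move 2389/2025 to the remainder.
  remainder -83/180x - 5821/8100y + 2389/2025 ≠ 0; add h_6 = -83/180x - 5821/8100y + 2389/2025 to the basis.

S(f_2,h_5): lcm = xy². S = ¼x² - 65/36xy - ⅖y² + 23/9x - ⅗y.
  leading term x²: subtract (-1/16)·f_1 from ¼x² - 65/36xy - ⅖y² + 23/9x - ⅗y → -65/36xy - 13/20y² + 377/144x - 73/80y + ¾
  leading term xy: subtract (13/36)·f_2 from -65/36xy - 13/20y² + 377/144x - 73/80y + ¾ → -13/20y² + 377/144x - 1177/720y - ⅓
  leading term y²: subtract (-13/20)·h_5 from -13/20y² + 377/144x - 1177/720y - ⅓ → 221/90x - 83/180y - 359/180
  leading term x: subtract (-442/83)·h_6 from 221/90x - 83/180y - 359/180 → -2882887/672300y + 2882887/672300
  leading term y: no divisor's leading term divides it; move -2882887/672300y to the remainder.
  leading term 1: no divisor's leading term divides it; move 2882887/672300 to the remainder.
  remainder -2882887/672300y + 2882887/672300 ≠ 0; add h_7 = -2882887/672300y + 2882887/672300 to the basis.

The other S-polynomials (S(f_1,h_4), S(f_2,h_4), S(f_3,h_4), S(f_1,h_5), S(f_3,h_5), S(h_4,h_5), S(f_1,h_6), S(f_2,h_6), S(f_3,h_6), S(h_4,h_6), S(h_5,h_6), S(f_1,h_7), S(f_2,h_7), S(f_3,h_7), S(h_4,h_7), S(h_5,h_7), S(h_6,h_7)) all reduce to 0 modulo the current basis, so we have a Gröbner basis.
Inter-reduce: drop elements whose leading term is divisible by another's, tail-reduce, and make monic.
Reduced Gröbner basis: {x - 1, y - 1}.
Label its elements g_1 = x - 1, g_2 = y - 1.

Reduce p = -5/3xy + 4y² - 6x + 7/5y + 19/15 modulo G:
  leading term xy: subtract (-5/3y)·g_1 from -5/3xy + 4y² - 6x + 7/5y + 19/15 → 4y² - 6x - 4/15y + 19/15
  leading term y²: subtract (4y)·g_2 from 4y² - 6x - 4/15y + 19/15 → -6x + 56/15y + 19/15
  leading term x: subtract (-6)·g_1 from -6x + 56/15y + 19/15 → 56/15y - 71/15
  leading term y: subtract (56/15)·g_2 from 56/15y - 71/15 → -1
  leading term 1: no divisor's leading term divides it; move -1 to the remainder.
  normal form = -1.
The normal form is nonzero, so p ∉ I. Since p minus its normal form lies in I, I + (p) = I + (r) where r = -1; decide whether this ideal is the whole ring.
Here r = -1 is a nonzero constant, hence a unit: 1 ∈ I + (p), the Gröbner basis of I + (p) is {1}, and the enlarged system has no common solution — adjoining p is inconsistent.

Adjoining -5/3xy + 4y² - 6x + 7/5y + 19/15 makes the ideal the whole ring: the system is inconsistent.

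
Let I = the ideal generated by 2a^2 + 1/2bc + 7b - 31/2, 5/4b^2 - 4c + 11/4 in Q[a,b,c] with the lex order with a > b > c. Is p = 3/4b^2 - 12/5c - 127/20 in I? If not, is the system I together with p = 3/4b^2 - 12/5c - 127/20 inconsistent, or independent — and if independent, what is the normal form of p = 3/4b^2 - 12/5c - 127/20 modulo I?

Adjoining 3/4b^2 - 12/5c - 127/20 makes the ideal the whole ring: the system is inconsistent.

First compute the reduced Gröbner basis of I by Buchberger's algorithm.
f_1 = 2a^2 + 1/2bc + 7b - 31/2, LT = a^2.
f_2 = 5/4b^2 - 4c + 11/4, LT = b^2.

S(f_1,f_2): leading monomials are coprime, so the S-polynomial reduces to 0 (Buchberger's first criterion).
Every S-polynomial of the final basis reduces to 0, so we have a Gröbner basis.
Inter-reduce: drop elements whose leading term is divisible by another's, tail-reduce, and make monic.
Reduced Gröbner basis: {a^2 + 1/4bc + 7/2b - 31/4, b^2 - 16/5c + 11/5}.
Label its elements g_1 = a^2 + 1/4bc + 7/2b - 31/4, g_2 = b^2 - 16/5c + 11/5.

Reduce p = 3/4b^2 - 12/5c - 127/20 modulo G:
  leading term b^2: subtract (3/4)·g_2 from 3/4b^2 - 12/5c - 127/20 → -8
  leading term 1: no divisor's leading term divides it; move -8 to the remainder.
  normal form = -8.
The normal form is nonzero, so p ∉ I. Since p minus its normal form lies in I, I + (p) = I + (r) where r = -8; decide whether this ideal is the whole ring.
Here r = -8 is a nonzero constant, hence a unit: 1 ∈ I + (p), the Gröbner basis of I + (p) is {1}, and the enlarged system has no common solution — adjoining p is inconsistent.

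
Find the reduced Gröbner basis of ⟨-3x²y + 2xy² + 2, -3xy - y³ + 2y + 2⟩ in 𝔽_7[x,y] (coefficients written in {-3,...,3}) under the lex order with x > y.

f_1 = -3x²y + 2xy² + 2, LT = x²y.
f_2 = -3xy - y³ + 2y + 2, LT = xy.

S(f_1,f_2): lcm = x²y. S = 2xy³ - 3xy² + 3xy + 3x - 3.
  reduce S modulo (f_1, f_2):
  remainder 3x - 3y⁵ + y⁴ - 2y³ - 3y² - 1 ≠ 0; add g_3 = 3x - 3y⁵ + y⁴ - 2y³ - 3y² - 1 to the basis.

S(f_1,g_3): lcm = x²y. S = xy⁶ + 2xy⁵ + 3xy⁴ + xy³ - 3xy² - 2xy - 3.
  reduce S modulo (f_1, f_2, g_3):
  remainder 2y⁸ - 3y⁷ + 2y⁶ - 3y⁵ + 2y⁴ + y³ + y² - y - 2 ≠ 0; add g_4 = 2y⁸ - 3y⁷ + 2y⁶ - 3y⁵ + 2y⁴ + y³ + y² - y - 2 to the basis.

S(f_2,g_3): lcm = xy. S = y⁶ + 2y⁵ + 3y⁴ - y³ + 2y - 3.
  reduce S modulo (f_1, f_2, g_3, g_4):
  remainder y⁶ + 2y⁵ + 3y⁴ - y³ + 2y - 3 ≠ 0; add g_5 = y⁶ + 2y⁵ + 3y⁴ - y³ + 2y - 3 to the basis.

The other S-polynomials (S(f_1,g_4), S(f_2,g_4), S(g_3,g_4), S(f_1,g_5), S(f_2,g_5), S(g_3,g_5), S(g_4,g_5)) all reduce to 0 modulo the current basis, so we have a Gröbner basis.
Inter-reduce: drop elements whose leading term is divisible by another's, tail-reduce, and make monic.

G = {x - y⁵ - 2y⁴ - 3y³ - y² + 2, y⁶ + 2y⁵ + 3y⁴ - y³ + 2y - 3}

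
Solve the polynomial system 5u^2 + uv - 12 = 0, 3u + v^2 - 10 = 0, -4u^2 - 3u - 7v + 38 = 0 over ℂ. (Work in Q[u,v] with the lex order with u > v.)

Compute a lex Gröbner basis by Buchberger's algorithm.
f_1 = 5u^2 + uv - 12, LT = u^2.
f_2 = 3u + v^2 - 10, LT = u.
f_3 = -4u^2 - 3u - 7v + 38, LT = u^2.

S(f_1,f_2): lcm = u^2. S = -1/3uv^2 + 1/5uv + 10/3u - 12/5.
  leading term uv^2: subtract (-1/9v^2)·f_2 from -1/3uv^2 + 1/5uv + 10/3u - 12/5 → 1/5uv + 10/3u + 1/9v^4 - 10/9v^2 - 12/5
  leading term uv: subtract (1/15v)·f_2 from 1/5uv + 10/3u + 1/9v^4 - 10/9v^2 - 12/5 → 10/3u + 1/9v^4 - 1/15v^3 - 10/9v^2 + 2/3v - 12/5
  leading term u: subtract (10/9)·f_2 from 10/3u + 1/9v^4 - 1/15v^3 - 10/9v^2 + 2/3v - 12/5 → 1/9v^4 - 1/15v^3 - 20/9v^2 + 2/3v + 392/45
  leading term v^4: no divisor's leading term divides it; move 1/9v^4 to the remainder.
  leading term v^3: no divisor's leading term divides it; move -1/15v^3 to the remainder.
  leading term v^2: no divisor's leading term divides it; move -20/9v^2 to the remainder.
  leading term v: no divisor's leading term divides it; move 2/3v to the remainder.
  leading term 1: no divisor's leading term divides it; move 392/45 to the remainder.
  remainder 1/9v^4 - 1/15v^3 - 20/9v^2 + 2/3v + 392/45 ≠ 0; add h_4 = 1/9v^4 - 1/15v^3 - 20/9v^2 + 2/3v + 392/45 to the basis.

S(f_1,f_3): lcm = u^2. S = 1/5uv - 3/4u - 7/4v + 71/10.
  leading term uv: subtract (1/15v)·f_2 from 1/5uv - 3/4u - 7/4v + 71/10 → -3/4u - 1/15v^3 - 13/12v + 71/10
  leading term u: subtract (-1/4)·f_2 from -3/4u - 1/15v^3 - 13/12v + 71/10 → -1/15v^3 + 1/4v^2 - 13/12v + 23/5
  leading term v^3: no divisor's leading term divides it; move -1/15v^3 to the remainder.
  leading term v^2: no divisor's leading term divides it; move 1/4v^2 to the remainder.
  leading term v: no divisor's leading term divides it; move -13/12v to the remainder.
  leading term 1: no divisor's leading term divides it; move 23/5 to the remainder.
  remainder -1/15v^3 + 1/4v^2 - 13/12v + 23/5 ≠ 0; add h_5 = -1/15v^3 + 1/4v^2 - 13/12v + 23/5 to the basis.

S(h_4,h_5): lcm = v^4. S = 63/20v^3 - 145/4v^2 + 75v + 392/5.
  leading term v^3: subtract (-189/4)·h_5 from 63/20v^3 - 145/4v^2 + 75v + 392/5 → -391/16v^2 + 381/16v + 1183/4
  leading term v^2: no divisor's leading term divides it; move -391/16v^2 to the remainder.
  leading term v: no divisor's leading term divides it; move 381/16v to the remainder.
  leading term 1: no divisor's leading term divides it; move 1183/4 to the remainder.
  remainder -391/16v^2 + 381/16v + 1183/4 ≠ 0; add h_6 = -391/16v^2 + 381/16v + 1183/4 to the basis.

S(h_4,h_6): lcm = v^4. S = 732/1955v^3 - 3088/391v^2 + 6v + 392/5.
  leading term v^3: subtract (-2196/391)·h_5 from 732/1955v^3 - 3088/391v^2 + 6v + 392/5 → -2539/391v^2 - 33/391v + 1772/17
  leading term v^2: subtract (40624/152881)·h_6 from -2539/391v^2 - 33/391v + 1772/17 → -980262/152881v + 3921048/152881
  leading term v: no divisor's leading term divides it; move -980262/152881v to the remainder.
  leading term 1: no divisor's leading term divides it; move 3921048/152881 to the remainder.
  remainder -980262/152881v + 3921048/152881 ≠ 0; add h_7 = -980262/152881v + 3921048/152881 to the basis.

The other S-polynomials (S(f_2,f_3), S(f_1,h_4), S(f_2,h_4), S(f_3,h_4), S(f_1,h_5), S(f_2,h_5), S(f_3,h_5), S(f_1,h_6), S(f_2,h_6), S(f_3,h_6), S(h_5,h_6), S(f_1,h_7), S(f_2,h_7), S(f_3,h_7), S(h_4,h_7), S(h_5,h_7), S(h_6,h_7)) all reduce to 0 modulo the current basis, so we have a Gröbner basis.
Inter-reduce: drop elements whose leading term is divisible by another's, tail-reduce, and make monic.
Reduced Gröbner basis: {u + 2, v - 4}.

Since the basis is lex-ordered, v - 4 is univariate in v. Its roots are {4}. Back-substituting each root into the other basis elements fixes the other coordinates.
  v = 4: the earlier basis element becomes u + 2 = 0, giving u = -2 — point (-2, 4).

{(-2, 4)}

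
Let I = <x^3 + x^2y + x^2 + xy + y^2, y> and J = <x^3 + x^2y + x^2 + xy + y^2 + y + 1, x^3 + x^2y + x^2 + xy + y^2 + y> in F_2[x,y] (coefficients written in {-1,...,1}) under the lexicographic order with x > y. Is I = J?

No, the ideals differ.

For a fixed monomial order, each ideal has a unique reduced Gröbner basis; comparing bases decides equality.
Buchberger on the first generating set:
f_1 = x^3 + x^2y + x^2 + xy + y^2, LT = x^3.
f_2 = y, LT = y.

The S-polynomials (S(f_1,f_2)) all reduce to 0 modulo the current basis, so we have a Gröbner basis.
Inter-reduce: drop elements whose leading term is divisible by another's, tail-reduce, and make monic.
Reduced Gröbner basis: {x^3 + x^2, y}.

Buchberger on the second generating set:
h_1 = x^3 + x^2y + x^2 + xy + y^2 + y + 1, LT = x^3.
h_2 = x^3 + x^2y + x^2 + xy + y^2 + y, LT = x^3.

S(h_1,h_2): lcm = x^3. S = 1.
  reduce S modulo (h_1, h_2):
  remainder 1 ≠ 0; add k_3 = 1 to the basis.

The other S-polynomials (S(h_1,k_3), S(h_2,k_3)) all reduce to 0 modulo the current basis, so we have a Gröbner basis.
Inter-reduce: drop elements whose leading term is divisible by another's, tail-reduce, and make monic.
Reduced Gröbner basis: {1}.

Since the reduced bases disagree, the two ideals are not the same.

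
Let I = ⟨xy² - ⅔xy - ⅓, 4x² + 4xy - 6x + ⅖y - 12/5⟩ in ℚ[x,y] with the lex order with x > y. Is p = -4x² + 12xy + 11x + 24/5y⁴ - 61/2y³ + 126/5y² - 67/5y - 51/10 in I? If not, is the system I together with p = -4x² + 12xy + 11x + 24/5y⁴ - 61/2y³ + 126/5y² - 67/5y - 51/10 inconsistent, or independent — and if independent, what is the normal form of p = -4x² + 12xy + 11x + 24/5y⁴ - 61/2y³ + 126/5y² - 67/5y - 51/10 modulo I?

First compute the reduced Gröbner basis of I by Buchberger's algorithm.
f_1 = xy² - ⅔xy - ⅓, LT = xy².
f_2 = 4x² + 4xy - 6x + ⅖y - 12/5, LT = x².

S(f_1,f_2): lcm = x²y². S = -⅔x²y - xy³ + 3/2xy² - ⅓x - 1/10y³ + ⅗y².
  reduce S modulo (f_1, f_2):
  remainder -⅓x - 1/10y³ + ⅔y² - 11/15y + ½ ≠ 0; add h_3 = -⅓x - 1/10y³ + ⅔y² - 11/15y + ½ to the basis.

S(f_1,h_3): lcm = xy². S = -⅔xy - 3/10y⁵ + 2y⁴ - 11/5y³ + 3/2y² - ⅓.
  reduce S modulo (f_1, f_2, h_3):
  remainder -3/10y⁵ + 11/5y⁴ - 53/15y³ + 89/30y² - y - ⅓ ≠ 0; add h_4 = -3/10y⁵ + 11/5y⁴ - 53/15y³ + 89/30y² - y - ⅓ to the basis.

The other S-polynomials (S(f_2,h_3), S(f_1,h_4), S(f_2,h_4), S(h_3,h_4)) all reduce to 0 modulo the current basis, so we have a Gröbner basis.
Inter-reduce: drop elements whose leading term is divisible by another's, tail-reduce, and make monic.
Reduced Gröbner basis: {x + 3/10y³ - 2y² + 11/5y - 3/2, y⁵ - 22/3y⁴ + 106/9y³ - 89/9y² + 10/3y + 10/9}.
Label its elements g_1 = x + 3/10y³ - 2y² + 11/5y - 3/2, g_2 = y⁵ - 22/3y⁴ + 106/9y³ - 89/9y² + 10/3y + 10/9.

Reduce p = -4x² + 12xy + 11x + 24/5y⁴ - 61/2y³ + 126/5y² - 67/5y - 51/10 modulo G:
  leading term x²: subtract (-4x)·g_1 from -4x² + 12xy + 11x + 24/5y⁴ - 61/2y³ + 126/5y² - 67/5y - 51/10 → 6/5xy³ - 8xy² + 104/5xy + 5x + 24/5y⁴ - 61/2y³ + 126/5y² - 67/5y - 51/10
  leading term xy³: subtract (6/5y³)·g_1 from 6/5xy³ - 8xy² + 104/5xy + 5x + 24/5y⁴ - 61/2y³ + 126/5y² - 67/5y - 51/10 → -8xy² + 104/5xy + 5x - 9/25y⁶ + 12/5y⁵ + 54/25y⁴ - 287/10y³ + 126/5y² - 67/5y - 51/10
  leading term xy²: subtract (-8y²)·g_1 from -8xy² + 104/5xy + 5x - 9/25y⁶ + 12/5y⁵ + 54/25y⁴ - 287/10y³ + 126/5y² - 67/5y - 51/10 → 104/5xy + 5x - 9/25y⁶ + 24/5y⁵ - 346/25y⁴ - 111/10y³ + 66/5y² - 67/5y - 51/10
  leading term xy: subtract (104/5y)·g_1 from 104/5xy + 5x - 9/25y⁶ + 24/5y⁵ - 346/25y⁴ - 111/10y³ + 66/5y² - 67/5y - 51/10 → 5x - 9/25y⁶ + 24/5y⁵ - 502/25y⁴ + 61/2y³ - 814/25y² + 89/5y - 51/10
  leading term x: subtract (5)·g_1 from 5x - 9/25y⁶ + 24/5y⁵ - 502/25y⁴ + 61/2y³ - 814/25y² + 89/5y - 51/10 → -9/25y⁶ + 24/5y⁵ - 502/25y⁴ + 29y³ - 564/25y² + 34/5y + 12/5
  leading term y⁶: subtract (-9/25y)·g_2 from -9/25y⁶ + 24/5y⁵ - 502/25y⁴ + 29y³ - 564/25y² + 34/5y + 12/5 → 54/25y⁵ - 396/25y⁴ + 636/25y³ - 534/25y² + 36/5y + 12/5
  leading term y⁵: subtract (54/25)·g_2 from 54/25y⁵ - 396/25y⁴ + 636/25y³ - 534/25y² + 36/5y + 12/5 → 0
  normal form = 0.
Since the normal form is 0, p ∈ I.

-4x² + 12xy + 11x + 24/5y⁴ - 61/2y³ + 126/5y² - 67/5y - 51/10 lies in I (it reduces to 0).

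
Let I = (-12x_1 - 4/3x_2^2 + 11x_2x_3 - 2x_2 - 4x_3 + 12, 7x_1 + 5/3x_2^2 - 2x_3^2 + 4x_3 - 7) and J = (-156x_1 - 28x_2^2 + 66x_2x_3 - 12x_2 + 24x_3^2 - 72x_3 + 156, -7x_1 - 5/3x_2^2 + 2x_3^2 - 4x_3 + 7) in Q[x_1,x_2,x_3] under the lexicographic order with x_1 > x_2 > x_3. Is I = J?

Yes, the ideals are equal.

Equality of ideals is decidable: compute both reduced Gröbner bases (unique for the ordering) and check whether they agree.
Buchberger on the first generating set:
f_1 = -12x_1 - 4/3x_2^2 + 11x_2x_3 - 2x_2 - 4x_3 + 12, LT = x_1.
f_2 = 7x_1 + 5/3x_2^2 - 2x_3^2 + 4x_3 - 7, LT = x_1.

S(f_1,f_2): lcm = x_1. S = -8/63x_2^2 - 11/12x_2x_3 + 1/6x_2 + 2/7x_3^2 - 5/21x_3.
  reduce S modulo (f_1, f_2):
  remainder -8/63x_2^2 - 11/12x_2x_3 + 1/6x_2 + 2/7x_3^2 - 5/21x_3 ≠ 0; add g_3 = -8/63x_2^2 - 11/12x_2x_3 + 1/6x_2 + 2/7x_3^2 - 5/21x_3 to the basis.

The other S-polynomials (S(f_1,g_3), S(f_2,g_3)) all reduce to 0 modulo the current basis, so we have a Gröbner basis.
Inter-reduce: drop elements whose leading term is divisible by another's, tail-reduce, and make monic.
Reduced Gröbner basis: {x_1 - 55/32x_2x_3 + 5/16x_2 + 1/4x_3^2 + 1/8x_3 - 1, x_2^2 + 231/32x_2x_3 - 21/16x_2 - 9/4x_3^2 + 15/8x_3}.

Buchberger on the second generating set:
h_1 = -156x_1 - 28x_2^2 + 66x_2x_3 - 12x_2 + 24x_3^2 - 72x_3 + 156, LT = x_1.
h_2 = -7x_1 - 5/3x_2^2 + 2x_3^2 - 4x_3 + 7, LT = x_1.

S(h_1,h_2): lcm = x_1. S = -16/273x_2^2 - 11/26x_2x_3 + 1/13x_2 + 12/91x_3^2 - 10/91x_3.
  reduce S modulo (h_1, h_2):
  remainder -16/273x_2^2 - 11/26x_2x_3 + 1/13x_2 + 12/91x_3^2 - 10/91x_3 ≠ 0; add k_3 = -16/273x_2^2 - 11/26x_2x_3 + 1/13x_2 + 12/91x_3^2 - 10/91x_3 to the basis.

The other S-polynomials (S(h_1,k_3), S(h_2,k_3)) all reduce to 0 modulo the current basis, so we have a Gröbner basis.
Inter-reduce: drop elements whose leading term is divisible by another's, tail-reduce, and make monic.
Reduced Gröbner basis: {x_1 - 55/32x_2x_3 + 5/16x_2 + 1/4x_3^2 + 1/8x_3 - 1, x_2^2 + 231/32x_2x_3 - 21/16x_2 - 9/4x_3^2 + 15/8x_3}.

These coincide, so the ideals are equal.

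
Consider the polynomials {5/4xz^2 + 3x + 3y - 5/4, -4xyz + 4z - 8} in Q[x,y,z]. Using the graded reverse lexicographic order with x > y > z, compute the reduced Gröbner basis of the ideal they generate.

Buchberger's algorithm terminates because the ascending chain of leading-term ideals stabilizes.

f_1 = 5/4xz^2 + 3x + 3y - 5/4, LT = xz^2.
f_2 = -4xyz + 4z - 8, LT = xyz.

S(f_1,f_2): lcm = xyz^2. S = 12/5xy + 12/5y^2 + z^2 - y - 2z.
  leading term xy: no divisor's leading term divides it; move 12/5xy to the remainder.
  leading term y^2: no divisor's leading term divides it; move 12/5y^2 to the remainder.
  leading term z^2: no divisor's leading term divides it; move z^2 to the remainder.
  leading term y: no divisor's leading term divides it; move -y to the remainder.
  leading term z: no divisor's leading term divides it; move -2z to the remainder.
  remainder 12/5xy + 12/5y^2 + z^2 - y - 2z ≠ 0; add g_3 = 12/5xy + 12/5y^2 + z^2 - y - 2z to the basis.

S(f_1,g_3): lcm = xyz^2. S = -y^2z^2 - 5/12z^4 + 5/12yz^2 + 5/6z^3 + 12/5xy + 12/5y^2 - y.
  leading term y^2z^2: no divisor's leading term divides it; move -y^2z^2 to the remainder.
  leading term z^4: no divisor's leading term divides it; move -5/12z^4 to the remainder.
  leading term yz^2: no divisor's leading term divides it; move 5/12yz^2 to the remainder.
  leading term z^3: no divisor's leading term divides it; move 5/6z^3 to the remainder.
  leading term xy: subtract (1)·g_3 from 12/5xy + 12/5y^2 - y → -z^2 + 2z
  leading term z^2: no divisor's leading term divides it; move -z^2 to the remainder.
  leading term z: no divisor's leading term divides it; move 2z to the remainder.
  remainder -y^2z^2 - 5/12z^4 + 5/12yz^2 + 5/6z^3 - z^2 + 2z ≠ 0; add g_4 = -y^2z^2 - 5/12z^4 + 5/12yz^2 + 5/6z^3 - z^2 + 2z to the basis.

S(f_2,g_3): lcm = xyz. S = -y^2z - 5/12z^3 + 5/12yz + 5/6z^2 - z + 2.
  leading term y^2z: no divisor's leading term divides it; move -y^2z to the remainder.
  leading term z^3: no divisor's leading term divides it; move -5/12z^3 to the remainder.
  leading term yz: no divisor's leading term divides it; move 5/12yz to the remainder.
  leading term z^2: no divisor's leading term divides it; move 5/6z^2 to the remainder.
  leading term z: no divisor's leading term divides it; move -z to the remainder.
  leading term 1: no divisor's leading term divides it; move 2 to the remainder.
  remainder -y^2z - 5/12z^3 + 5/12yz + 5/6z^2 - z + 2 ≠ 0; add g_5 = -y^2z - 5/12z^3 + 5/12yz + 5/6z^2 - z + 2 to the basis.

The other S-polynomials (S(f_1,g_4), S(f_2,g_4), S(g_3,g_4), S(f_1,g_5), S(f_2,g_5), S(g_3,g_5), S(g_4,g_5)) all reduce to 0 modulo the current basis, so we have a Gröbner basis.
Inter-reduce: drop elements whose leading term is divisible by another's, tail-reduce, and make monic.

G = {y^2z + 5/12z^3 - 5/12yz - 5/6z^2 + z - 2, xz^2 + 12/5x + 12/5y - 1, xy + y^2 + 5/12z^2 - 5/12y - 5/6z}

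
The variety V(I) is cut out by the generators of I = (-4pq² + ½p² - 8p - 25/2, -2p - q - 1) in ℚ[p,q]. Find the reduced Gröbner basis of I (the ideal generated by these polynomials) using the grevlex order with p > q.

The reduced Gröbner basis is the canonical form of the ideal for this ordering.

f_1 = -4pq² + ½p² - 8p - 25/2, LT = pq².
f_2 = -2p - q - 1, LT = p.

S(f_1,f_2): lcm = pq². S = -½q³ - ⅛p² - ½q² + 2p + 25/8.
  reduce S modulo (f_1, f_2):
  remainder -½q³ - 17/32q² - 17/16q + 67/32 ≠ 0; add g_3 = -½q³ - 17/32q² - 17/16q + 67/32 to the basis.

The other S-polynomials (S(f_1,g_3), S(f_2,g_3)) all reduce to 0 modulo the current basis, so we have a Gröbner basis.
Inter-reduce: drop elements whose leading term is divisible by another's, tail-reduce, and make monic.

G = {q³ + 17/16q² + 17/8q - 67/16, p + ½q + ½}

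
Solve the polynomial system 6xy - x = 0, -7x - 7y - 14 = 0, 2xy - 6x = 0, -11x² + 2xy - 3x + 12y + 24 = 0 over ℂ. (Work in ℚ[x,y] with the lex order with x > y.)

Compute a lex Gröbner basis by Buchberger's algorithm.
f_1 = 6xy - x, LT = xy.
f_2 = -7x - 7y - 14, LT = x.
f_3 = 2xy - 6x, LT = xy.
f_4 = -11x² + 2xy - 3x + 12y + 24, LT = x².

S(f_1,f_2): lcm = xy. S = -⅙x - y² - 2y.
  leading term x: subtract (1/42)·f_2 from -⅙x - y² - 2y → -y² - 11/6y + ⅓
  leading term y²: no divisor's leading term divides it; move -y² to the remainder.
  leading term y: no divisor's leading term divides it; move -11/6y to the remainder.
  leading term 1: no divisor's leading term divides it; move ⅓ to the remainder.
  remainder -y² - 11/6y + ⅓ ≠ 0; add h_5 = -y² - 11/6y + ⅓ to the basis.

S(f_1,f_3): lcm = xy. S = 17/6x.
  leading term x: subtract (-17/42)·f_2 from 17/6x → -17/6y - 17/3
  leading term y: no divisor's leading term divides it; move -17/6y to the remainder.
  leading term 1: no divisor's leading term divides it; move -17/3 to the remainder.
  remainder -17/6y - 17/3 ≠ 0; add h_6 = -17/6y - 17/3 to the basis.

The other S-polynomials (S(f_1,f_4), S(f_2,f_3), S(f_2,f_4), S(f_3,f_4), S(f_1,h_5), S(f_2,h_5), S(f_3,h_5), S(f_4,h_5), S(f_1,h_6), S(f_2,h_6), S(f_3,h_6), S(f_4,h_6), S(h_5,h_6)) all reduce to 0 modulo the current basis, so we have a Gröbner basis.
Inter-reduce: drop elements whose leading term is divisible by another's, tail-reduce, and make monic.
Reduced Gröbner basis: {x, y + 2}.

The lex basis is triangular: the last element involves only y. Solving y + 2 = 0 gives y ∈ {-2}; substituting each value into the earlier elements determines the remaining variables.
  y = -2: the earlier basis element becomes x = 0, giving x = 0 — point (0, -2).
Substituting each solution back into the original system confirms all equations vanish.

{(0, -2)}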